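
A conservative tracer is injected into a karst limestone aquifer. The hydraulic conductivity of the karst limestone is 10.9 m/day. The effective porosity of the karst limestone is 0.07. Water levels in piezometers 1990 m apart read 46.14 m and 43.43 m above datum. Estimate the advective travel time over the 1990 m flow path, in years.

Hydraulic gradient i = (46.14 − 43.43) / 1990 = 2.71 / 1990 = 0.001362.
Darcy flux q = K · i = 10.90 × 0.001362 = 0.01484 m/day.
Seepage velocity v = q / n_e = 0.01484 / 0.07 = 0.2121 m/day.
Travel time t = L / v = 1990 / 0.2121 = 9384 days = 25.69 years.

25.7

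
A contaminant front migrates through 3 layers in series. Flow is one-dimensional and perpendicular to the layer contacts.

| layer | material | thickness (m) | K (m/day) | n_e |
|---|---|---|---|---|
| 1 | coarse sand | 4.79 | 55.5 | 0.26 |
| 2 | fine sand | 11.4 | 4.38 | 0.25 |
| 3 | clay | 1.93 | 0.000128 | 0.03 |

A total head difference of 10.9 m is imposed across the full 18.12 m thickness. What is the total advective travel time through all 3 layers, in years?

15.7

With flow normal to the layers, continuity requires the same specific discharge q through every layer.
Σ(b_i/K_i) = 4.79/55.5 + 11.4/4.38 + 1.93/0.000128 = 15081 d.
q = Δh / Σ(b_i/K_i) = 10.9 / 15081 = 0.0007228 m/day.
In each layer the seepage velocity is v_i = q/n_i, so the layer transit time is t_i = b_i·n_i / q:
  layer 1 (coarse sand): t_1 = 4.79 × 0.26 / 0.0007228 = 1723 d
  layer 2 (fine sand): t_2 = 11.4 × 0.25 / 0.0007228 = 3943 d
  layer 3 (clay): t_3 = 1.93 × 0.03 / 0.0007228 = 80.11 d
Total t = Σ t_i = 5746 days = 15.73 years.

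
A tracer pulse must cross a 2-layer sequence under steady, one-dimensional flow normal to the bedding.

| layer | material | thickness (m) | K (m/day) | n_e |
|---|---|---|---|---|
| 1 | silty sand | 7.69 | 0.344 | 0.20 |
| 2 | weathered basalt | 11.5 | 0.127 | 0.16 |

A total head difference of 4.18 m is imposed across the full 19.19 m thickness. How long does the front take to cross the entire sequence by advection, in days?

With flow normal to the layers, continuity requires the same specific discharge q through every layer.
Σ(b_i/K_i) = 7.69/0.344 + 11.5/0.127 = 112.9 d.
q = Δh / Σ(b_i/K_i) = 4.18 / 112.9 = 0.03702 m/day.
In each layer the seepage velocity is v_i = q/n_i, so the layer transit time is t_i = b_i·n_i / q:
  layer 1 (silty sand): t_1 = 7.69 × 0.20 / 0.03702 = 41.54 d
  layer 2 (weathered basalt): t_2 = 11.5 × 0.16 / 0.03702 = 49.70 d
Total t = Σ t_i = 91.24 days.

91.2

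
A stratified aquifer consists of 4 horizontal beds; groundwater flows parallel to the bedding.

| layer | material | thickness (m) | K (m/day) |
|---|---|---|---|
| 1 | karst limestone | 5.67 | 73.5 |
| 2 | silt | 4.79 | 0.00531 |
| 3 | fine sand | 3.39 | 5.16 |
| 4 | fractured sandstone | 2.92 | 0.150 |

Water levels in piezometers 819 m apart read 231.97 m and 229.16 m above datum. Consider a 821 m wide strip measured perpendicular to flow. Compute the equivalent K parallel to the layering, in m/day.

Flow is parallel to layering, so each bed carries its own Darcy discharge and the transmissivities add.
Σ(K_i·b_i) = 73.5×5.67 + 0.00531×4.79 + 5.16×3.39 + 0.150×2.92 = 434.7 m²/day.
Total thickness b = 16.77 m, so K_eq = Σ(K_i·b_i)/b = 25.92 m/day.

25.9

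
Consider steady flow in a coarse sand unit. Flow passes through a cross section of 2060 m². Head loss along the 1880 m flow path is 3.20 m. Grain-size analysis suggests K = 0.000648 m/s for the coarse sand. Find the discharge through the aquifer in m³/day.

Convert K: 0.000648 m/s × 86400 = 55.99 m/day.
Hydraulic gradient i = Δh / L = 3.20 / 1880 = 0.001702.
Darcy's law: Q = K · A · i = 55.99 × 2060 × 0.001702 = 196.3 m³/day.

196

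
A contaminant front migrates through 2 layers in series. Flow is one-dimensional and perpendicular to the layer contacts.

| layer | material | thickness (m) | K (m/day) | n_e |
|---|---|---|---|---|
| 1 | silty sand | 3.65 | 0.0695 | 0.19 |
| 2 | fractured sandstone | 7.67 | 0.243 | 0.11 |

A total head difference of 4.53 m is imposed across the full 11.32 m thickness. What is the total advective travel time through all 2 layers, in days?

28.5

With flow normal to the layers, continuity requires the same specific discharge q through every layer.
Σ(b_i/K_i) = 3.65/0.0695 + 7.67/0.243 = 84.08 d.
q = Δh / Σ(b_i/K_i) = 4.53 / 84.08 = 0.05388 m/day.
In each layer the seepage velocity is v_i = q/n_i, so the layer transit time is t_i = b_i·n_i / q:
  layer 1 (silty sand): t_1 = 3.65 × 0.19 / 0.05388 = 12.87 d
  layer 2 (fractured sandstone): t_2 = 7.67 × 0.11 / 0.05388 = 15.66 d
Total t = Σ t_i = 28.53 days.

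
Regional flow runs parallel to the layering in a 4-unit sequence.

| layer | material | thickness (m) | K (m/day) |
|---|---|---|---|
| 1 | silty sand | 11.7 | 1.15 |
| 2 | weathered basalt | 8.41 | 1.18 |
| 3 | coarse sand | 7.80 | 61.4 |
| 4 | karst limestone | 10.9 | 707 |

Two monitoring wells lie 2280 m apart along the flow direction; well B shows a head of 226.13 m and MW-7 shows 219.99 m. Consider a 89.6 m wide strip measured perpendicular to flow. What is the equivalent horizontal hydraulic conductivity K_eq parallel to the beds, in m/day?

212

Flow is parallel to layering, so each bed carries its own Darcy discharge and the transmissivities add.
Σ(K_i·b_i) = 1.15×11.7 + 1.18×8.41 + 61.4×7.80 + 707×10.9 = 8209 m²/day.
Total thickness b = 38.81 m, so K_eq = Σ(K_i·b_i)/b = 211.5 m/day.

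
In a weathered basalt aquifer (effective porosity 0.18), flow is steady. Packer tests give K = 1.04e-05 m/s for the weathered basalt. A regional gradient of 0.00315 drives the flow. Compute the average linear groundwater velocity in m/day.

0.0157

Convert K: 1.04e-05 m/s × 86400 = 0.8986 m/day.
Hydraulic gradient i = 0.00315.
Darcy flux q = K · i = 0.8986 × 0.003150 = 0.002830 m/day.
Seepage velocity v = q / n_e = 0.002830 / 0.18 = 0.01572 m/day.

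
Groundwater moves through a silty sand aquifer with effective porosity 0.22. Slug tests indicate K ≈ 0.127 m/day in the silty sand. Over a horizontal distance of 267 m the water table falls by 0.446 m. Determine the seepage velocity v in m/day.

0.000964

Hydraulic gradient i = Δh / L = 0.446 / 267 = 0.001670.
Darcy flux q = K · i = 0.1270 × 0.001670 = 0.0002121 m/day.
Seepage velocity v = q / n_e = 0.0002121 / 0.22 = 0.0009643 m/day.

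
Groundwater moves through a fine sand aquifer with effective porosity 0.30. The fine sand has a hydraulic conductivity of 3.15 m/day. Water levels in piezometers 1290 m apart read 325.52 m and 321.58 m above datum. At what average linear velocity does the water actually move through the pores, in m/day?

Hydraulic gradient i = (325.52 − 321.58) / 1290 = 3.94 / 1290 = 0.003054.
Darcy flux q = K · i = 3.150 × 0.003054 = 0.009621 m/day.
Seepage velocity v = q / n_e = 0.009621 / 0.30 = 0.03207 m/day.

0.0321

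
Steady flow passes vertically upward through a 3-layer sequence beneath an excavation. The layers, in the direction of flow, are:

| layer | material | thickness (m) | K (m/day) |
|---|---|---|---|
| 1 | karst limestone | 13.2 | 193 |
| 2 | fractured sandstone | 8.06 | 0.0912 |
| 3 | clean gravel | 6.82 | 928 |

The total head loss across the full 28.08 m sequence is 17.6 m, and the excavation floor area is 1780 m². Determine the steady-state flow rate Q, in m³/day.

354

Flow is perpendicular to layering, so the layers act in series and the equivalent K is the thickness-weighted harmonic mean.
Total thickness L = 13.2 + 8.06 + 6.82 = 28.08 m.
Σ(b_i/K_i) = 13.2/193 + 8.06/0.0912 + 6.82/928 = 88.45 d.
K_eq = L / Σ(b_i/K_i) = 28.08 / 88.45 = 0.3175 m/day.
Q = K_eq · A · (Δh/L) = 0.3175 × 1780 × (17.6/28.08) = 354.2 m³/day.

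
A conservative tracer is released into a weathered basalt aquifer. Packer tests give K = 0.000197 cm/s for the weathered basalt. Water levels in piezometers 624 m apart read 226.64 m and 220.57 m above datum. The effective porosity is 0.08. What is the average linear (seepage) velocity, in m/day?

Convert K: 0.000197 cm/s × 864 = 0.1702 m/day.
Hydraulic gradient i = (226.64 − 220.57) / 624 = 6.07 / 624 = 0.009728.
Darcy flux q = K · i = 0.1702 × 0.009728 = 0.001656 m/day.
Seepage velocity v = q / n_e = 0.001656 / 0.08 = 0.02070 m/day.

0.0207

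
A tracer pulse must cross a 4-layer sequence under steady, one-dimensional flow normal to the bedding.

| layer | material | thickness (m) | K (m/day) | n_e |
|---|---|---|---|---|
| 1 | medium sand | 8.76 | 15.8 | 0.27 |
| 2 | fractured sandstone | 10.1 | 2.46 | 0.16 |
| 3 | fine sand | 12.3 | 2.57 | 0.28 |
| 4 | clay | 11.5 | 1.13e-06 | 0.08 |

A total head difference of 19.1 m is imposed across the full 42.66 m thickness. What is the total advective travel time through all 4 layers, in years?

12200

With flow normal to the layers, continuity requires the same specific discharge q through every layer.
Σ(b_i/K_i) = 8.76/15.8 + 10.1/2.46 + 12.3/2.57 + 11.5/1.13e-06 = 1.018e+07 d.
q = Δh / Σ(b_i/K_i) = 19.1 / 1.018e+07 = 1.877e-06 m/day.
In each layer the seepage velocity is v_i = q/n_i, so the layer transit time is t_i = b_i·n_i / q:
  layer 1 (medium sand): t_1 = 8.76 × 0.27 / 1.877e-06 = 1.260e+06 d
  layer 2 (fractured sandstone): t_2 = 10.1 × 0.16 / 1.877e-06 = 8.610e+05 d
  layer 3 (fine sand): t_3 = 12.3 × 0.28 / 1.877e-06 = 1.835e+06 d
  layer 4 (clay): t_4 = 11.5 × 0.08 / 1.877e-06 = 4.902e+05 d
Total t = Σ t_i = 4.447e+06 days = 12174 years.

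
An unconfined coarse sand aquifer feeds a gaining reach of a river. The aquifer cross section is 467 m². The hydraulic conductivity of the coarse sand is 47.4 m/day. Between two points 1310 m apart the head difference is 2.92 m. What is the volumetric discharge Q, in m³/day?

Hydraulic gradient i = Δh / L = 2.92 / 1310 = 0.002229.
Darcy's law: Q = K · A · i = 47.40 × 467.0 × 0.002229 = 49.34 m³/day.

49.3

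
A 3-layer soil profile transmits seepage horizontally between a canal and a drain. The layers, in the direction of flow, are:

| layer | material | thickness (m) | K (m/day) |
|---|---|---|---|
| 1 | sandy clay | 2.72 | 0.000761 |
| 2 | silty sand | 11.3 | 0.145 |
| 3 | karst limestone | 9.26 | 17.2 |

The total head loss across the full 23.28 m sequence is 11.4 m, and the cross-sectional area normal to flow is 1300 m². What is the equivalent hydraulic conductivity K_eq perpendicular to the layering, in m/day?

0.00637

Flow is perpendicular to layering, so the layers act in series and the equivalent K is the thickness-weighted harmonic mean.
Total thickness L = 2.72 + 11.3 + 9.26 = 23.28 m.
Σ(b_i/K_i) = 2.72/0.000761 + 11.3/0.145 + 9.26/17.2 = 3653 d.
K_eq = L / Σ(b_i/K_i) = 23.28 / 3653 = 0.006373 m/day.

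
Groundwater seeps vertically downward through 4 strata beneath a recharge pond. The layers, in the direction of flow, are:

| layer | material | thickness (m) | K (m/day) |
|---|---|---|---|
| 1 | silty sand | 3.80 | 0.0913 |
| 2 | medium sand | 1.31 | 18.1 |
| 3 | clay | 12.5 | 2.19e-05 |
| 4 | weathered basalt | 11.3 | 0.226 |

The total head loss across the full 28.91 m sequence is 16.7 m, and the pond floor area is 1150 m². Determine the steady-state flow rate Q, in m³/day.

0.0336

Flow is perpendicular to layering, so the layers act in series and the equivalent K is the thickness-weighted harmonic mean.
Total thickness L = 3.80 + 1.31 + 12.5 + 11.3 = 28.91 m.
Σ(b_i/K_i) = 3.80/0.0913 + 1.31/18.1 + 12.5/2.19e-05 + 11.3/0.226 = 5.709e+05 d.
K_eq = L / Σ(b_i/K_i) = 28.91 / 5.709e+05 = 5.064e-05 m/day.
Q = K_eq · A · (Δh/L) = 5.064e-05 × 1150 × (16.7/28.91) = 0.03364 m³/day.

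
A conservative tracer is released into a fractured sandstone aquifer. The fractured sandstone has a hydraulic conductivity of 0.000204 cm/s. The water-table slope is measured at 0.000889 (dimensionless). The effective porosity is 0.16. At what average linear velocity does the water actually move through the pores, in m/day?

0.000979

Convert K: 0.000204 cm/s × 864 = 0.1763 m/day.
Hydraulic gradient i = 0.000889.
Darcy flux q = K · i = 0.1763 × 0.0008890 = 0.0001567 m/day.
Seepage velocity v = q / n_e = 0.0001567 / 0.16 = 0.0009793 m/day.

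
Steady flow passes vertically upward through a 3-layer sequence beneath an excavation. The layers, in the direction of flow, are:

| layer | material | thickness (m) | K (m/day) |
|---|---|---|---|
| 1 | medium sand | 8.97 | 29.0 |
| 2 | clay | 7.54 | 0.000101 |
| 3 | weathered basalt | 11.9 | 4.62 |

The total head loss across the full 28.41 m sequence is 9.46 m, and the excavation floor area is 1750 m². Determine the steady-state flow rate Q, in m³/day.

0.222

Flow is perpendicular to layering, so the layers act in series and the equivalent K is the thickness-weighted harmonic mean.
Total thickness L = 8.97 + 7.54 + 11.9 = 28.41 m.
Σ(b_i/K_i) = 8.97/29.0 + 7.54/0.000101 + 11.9/4.62 = 74656 d.
K_eq = L / Σ(b_i/K_i) = 28.41 / 74656 = 0.0003805 m/day.
Q = K_eq · A · (Δh/L) = 0.0003805 × 1750 × (9.46/28.41) = 0.2217 m³/day.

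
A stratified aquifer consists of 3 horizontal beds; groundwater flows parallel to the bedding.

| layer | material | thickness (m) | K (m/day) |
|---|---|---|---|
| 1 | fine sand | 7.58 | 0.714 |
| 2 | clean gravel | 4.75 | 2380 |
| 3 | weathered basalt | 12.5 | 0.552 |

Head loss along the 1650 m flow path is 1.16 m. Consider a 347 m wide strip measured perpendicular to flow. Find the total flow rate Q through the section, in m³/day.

Flow is parallel to layering, so each bed carries its own Darcy discharge and the transmissivities add.
Σ(K_i·b_i) = 0.714×7.58 + 2380×4.75 + 0.552×12.5 = 11317 m²/day.
Hydraulic gradient i = Δh / L = 1.16 / 1650 = 0.0007030.
Q = Σ(K_i·b_i) · W · i = 11317 × 347 × 0.0007030 = 2761 m³/day.

2760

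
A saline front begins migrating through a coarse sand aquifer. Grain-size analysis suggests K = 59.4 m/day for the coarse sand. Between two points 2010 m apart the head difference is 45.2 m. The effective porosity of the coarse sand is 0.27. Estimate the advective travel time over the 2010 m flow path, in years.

Hydraulic gradient i = Δh / L = 45.2 / 2010 = 0.02249.
Darcy flux q = K · i = 59.40 × 0.02249 = 1.336 m/day.
Seepage velocity v = q / n_e = 1.336 / 0.27 = 4.947 m/day.
Travel time t = L / v = 2010 / 4.947 = 406.3 days = 1.112 years.

1.11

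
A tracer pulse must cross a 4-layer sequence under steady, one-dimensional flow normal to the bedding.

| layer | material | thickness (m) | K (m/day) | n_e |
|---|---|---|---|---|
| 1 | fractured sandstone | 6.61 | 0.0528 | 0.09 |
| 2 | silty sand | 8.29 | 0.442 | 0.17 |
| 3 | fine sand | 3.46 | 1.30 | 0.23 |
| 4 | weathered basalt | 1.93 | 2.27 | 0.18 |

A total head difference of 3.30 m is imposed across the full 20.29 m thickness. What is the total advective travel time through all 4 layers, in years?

0.385

With flow normal to the layers, continuity requires the same specific discharge q through every layer.
Σ(b_i/K_i) = 6.61/0.0528 + 8.29/0.442 + 3.46/1.30 + 1.93/2.27 = 147.5 d.
q = Δh / Σ(b_i/K_i) = 3.30 / 147.5 = 0.02238 m/day.
In each layer the seepage velocity is v_i = q/n_i, so the layer transit time is t_i = b_i·n_i / q:
  layer 1 (fractured sandstone): t_1 = 6.61 × 0.09 / 0.02238 = 26.58 d
  layer 2 (silty sand): t_2 = 8.29 × 0.17 / 0.02238 = 62.97 d
  layer 3 (fine sand): t_3 = 3.46 × 0.23 / 0.02238 = 35.56 d
  layer 4 (weathered basalt): t_4 = 1.93 × 0.18 / 0.02238 = 15.52 d
Total t = Σ t_i = 140.6 days = 0.3850 years.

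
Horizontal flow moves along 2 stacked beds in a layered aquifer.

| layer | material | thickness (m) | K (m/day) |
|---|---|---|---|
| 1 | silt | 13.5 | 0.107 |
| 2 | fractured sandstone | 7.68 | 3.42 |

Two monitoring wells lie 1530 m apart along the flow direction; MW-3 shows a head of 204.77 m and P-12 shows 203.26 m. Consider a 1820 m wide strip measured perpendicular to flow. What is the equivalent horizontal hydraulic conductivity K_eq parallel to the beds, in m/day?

Flow is parallel to layering, so each bed carries its own Darcy discharge and the transmissivities add.
Σ(K_i·b_i) = 0.107×13.5 + 3.42×7.68 = 27.71 m²/day.
Total thickness b = 21.18 m, so K_eq = Σ(K_i·b_i)/b = 1.308 m/day.

1.31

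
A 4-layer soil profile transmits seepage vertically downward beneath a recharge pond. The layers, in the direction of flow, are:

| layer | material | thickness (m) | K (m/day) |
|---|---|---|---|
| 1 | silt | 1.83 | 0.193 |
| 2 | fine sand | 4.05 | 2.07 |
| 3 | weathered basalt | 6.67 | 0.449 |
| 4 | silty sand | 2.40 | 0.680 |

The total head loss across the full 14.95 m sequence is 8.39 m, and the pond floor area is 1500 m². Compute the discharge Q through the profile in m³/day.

Flow is perpendicular to layering, so the layers act in series and the equivalent K is the thickness-weighted harmonic mean.
Total thickness L = 1.83 + 4.05 + 6.67 + 2.40 = 14.95 m.
Σ(b_i/K_i) = 1.83/0.193 + 4.05/2.07 + 6.67/0.449 + 2.40/0.680 = 29.82 d.
K_eq = L / Σ(b_i/K_i) = 14.95 / 29.82 = 0.5013 m/day.
Q = K_eq · A · (Δh/L) = 0.5013 × 1500 × (8.39/14.95) = 422.0 m³/day.

422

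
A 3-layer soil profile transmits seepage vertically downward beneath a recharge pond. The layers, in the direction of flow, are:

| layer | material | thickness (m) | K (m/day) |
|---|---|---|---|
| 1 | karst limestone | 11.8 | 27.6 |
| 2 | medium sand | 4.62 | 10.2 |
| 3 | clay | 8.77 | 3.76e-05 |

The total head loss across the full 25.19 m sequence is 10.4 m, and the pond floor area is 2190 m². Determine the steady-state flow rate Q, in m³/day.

0.0976

Flow is perpendicular to layering, so the layers act in series and the equivalent K is the thickness-weighted harmonic mean.
Total thickness L = 11.8 + 4.62 + 8.77 = 25.19 m.
Σ(b_i/K_i) = 11.8/27.6 + 4.62/10.2 + 8.77/3.76e-05 = 2.332e+05 d.
K_eq = L / Σ(b_i/K_i) = 25.19 / 2.332e+05 = 0.0001080 m/day.
Q = K_eq · A · (Δh/L) = 0.0001080 × 2190 × (10.4/25.19) = 0.09765 m³/day.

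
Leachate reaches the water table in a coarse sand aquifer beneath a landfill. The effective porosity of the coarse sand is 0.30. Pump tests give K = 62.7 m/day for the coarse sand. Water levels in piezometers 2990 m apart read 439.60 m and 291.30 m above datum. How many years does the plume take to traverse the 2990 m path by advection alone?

Hydraulic gradient i = (439.60 − 291.30) / 2990 = 148.3 / 2990 = 0.04960.
Darcy flux q = K · i = 62.70 × 0.04960 = 3.110 m/day.
Seepage velocity v = q / n_e = 3.110 / 0.30 = 10.37 m/day.
Travel time t = L / v = 2990 / 10.37 = 288.4 days = 0.7897 years.

0.790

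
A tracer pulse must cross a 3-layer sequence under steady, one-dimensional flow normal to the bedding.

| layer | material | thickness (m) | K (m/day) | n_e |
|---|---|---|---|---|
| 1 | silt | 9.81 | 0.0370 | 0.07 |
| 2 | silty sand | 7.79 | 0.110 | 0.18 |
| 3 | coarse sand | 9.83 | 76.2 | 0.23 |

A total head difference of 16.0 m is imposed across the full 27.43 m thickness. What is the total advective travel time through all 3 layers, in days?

With flow normal to the layers, continuity requires the same specific discharge q through every layer.
Σ(b_i/K_i) = 9.81/0.0370 + 7.79/0.110 + 9.83/76.2 = 336.1 d.
q = Δh / Σ(b_i/K_i) = 16.0 / 336.1 = 0.04761 m/day.
In each layer the seepage velocity is v_i = q/n_i, so the layer transit time is t_i = b_i·n_i / q:
  layer 1 (silt): t_1 = 9.81 × 0.07 / 0.04761 = 14.42 d
  layer 2 (silty sand): t_2 = 7.79 × 0.18 / 0.04761 = 29.45 d
  layer 3 (coarse sand): t_3 = 9.83 × 0.23 / 0.04761 = 47.49 d
Total t = Σ t_i = 91.37 days.

91.4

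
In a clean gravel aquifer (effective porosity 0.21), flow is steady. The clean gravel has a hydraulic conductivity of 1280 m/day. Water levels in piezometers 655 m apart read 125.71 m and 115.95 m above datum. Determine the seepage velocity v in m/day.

90.8

Hydraulic gradient i = (125.71 − 115.95) / 655 = 9.76 / 655 = 0.01490.
Darcy flux q = K · i = 1280 × 0.01490 = 19.07 m/day.
Seepage velocity v = q / n_e = 19.07 / 0.21 = 90.82 m/day.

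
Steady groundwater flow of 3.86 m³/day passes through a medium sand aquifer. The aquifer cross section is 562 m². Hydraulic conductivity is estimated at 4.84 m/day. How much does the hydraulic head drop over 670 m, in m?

0.951

From Q = K·A·i, i = Q / (K·A) = 3.86 / (4.840 × 562.0) = 0.001419.
Head loss Δh = i · L = 0.001419 × 670 = 0.9508 m.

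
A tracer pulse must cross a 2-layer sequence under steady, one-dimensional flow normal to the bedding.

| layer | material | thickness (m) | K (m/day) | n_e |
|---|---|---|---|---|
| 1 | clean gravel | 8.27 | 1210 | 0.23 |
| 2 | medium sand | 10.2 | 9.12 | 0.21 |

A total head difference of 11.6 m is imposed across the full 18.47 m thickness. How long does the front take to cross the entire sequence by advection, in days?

With flow normal to the layers, continuity requires the same specific discharge q through every layer.
Σ(b_i/K_i) = 8.27/1210 + 10.2/9.12 = 1.125 d.
q = Δh / Σ(b_i/K_i) = 11.6 / 1.125 = 10.31 m/day.
In each layer the seepage velocity is v_i = q/n_i, so the layer transit time is t_i = b_i·n_i / q:
  layer 1 (clean gravel): t_1 = 8.27 × 0.23 / 10.31 = 0.1845 d
  layer 2 (medium sand): t_2 = 10.2 × 0.21 / 10.31 = 0.2078 d
Total t = Σ t_i = 0.3923 days.

0.392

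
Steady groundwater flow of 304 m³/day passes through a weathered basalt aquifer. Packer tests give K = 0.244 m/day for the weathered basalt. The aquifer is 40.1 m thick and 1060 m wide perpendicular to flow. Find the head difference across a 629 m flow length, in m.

Cross-sectional area A = 1060 × 40.1 = 42506 m².
From Q = K·A·i, i = Q / (K·A) = 304 / (0.2440 × 42506) = 0.02931.
Head loss Δh = i · L = 0.02931 × 629 = 18.44 m.

18.4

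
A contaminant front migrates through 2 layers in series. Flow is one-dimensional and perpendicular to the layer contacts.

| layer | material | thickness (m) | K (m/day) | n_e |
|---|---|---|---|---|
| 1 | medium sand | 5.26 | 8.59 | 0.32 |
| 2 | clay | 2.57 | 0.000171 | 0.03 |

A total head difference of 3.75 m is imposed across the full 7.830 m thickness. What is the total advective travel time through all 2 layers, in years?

19.3

With flow normal to the layers, continuity requires the same specific discharge q through every layer.
Σ(b_i/K_i) = 5.26/8.59 + 2.57/0.000171 = 15030 d.
q = Δh / Σ(b_i/K_i) = 3.75 / 15030 = 0.0002495 m/day.
In each layer the seepage velocity is v_i = q/n_i, so the layer transit time is t_i = b_i·n_i / q:
  layer 1 (medium sand): t_1 = 5.26 × 0.32 / 0.0002495 = 6746 d
  layer 2 (clay): t_2 = 2.57 × 0.03 / 0.0002495 = 309.0 d
Total t = Σ t_i = 7055 days = 19.32 years.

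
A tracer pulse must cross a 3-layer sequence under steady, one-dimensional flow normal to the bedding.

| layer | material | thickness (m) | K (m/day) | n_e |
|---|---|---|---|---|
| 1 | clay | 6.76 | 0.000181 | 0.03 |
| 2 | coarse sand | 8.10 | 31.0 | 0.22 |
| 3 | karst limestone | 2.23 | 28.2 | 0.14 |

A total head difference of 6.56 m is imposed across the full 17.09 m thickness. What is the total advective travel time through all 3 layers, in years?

With flow normal to the layers, continuity requires the same specific discharge q through every layer.
Σ(b_i/K_i) = 6.76/0.000181 + 8.10/31.0 + 2.23/28.2 = 37348 d.
q = Δh / Σ(b_i/K_i) = 6.56 / 37348 = 0.0001756 m/day.
In each layer the seepage velocity is v_i = q/n_i, so the layer transit time is t_i = b_i·n_i / q:
  layer 1 (clay): t_1 = 6.76 × 0.03 / 0.0001756 = 1155 d
  layer 2 (coarse sand): t_2 = 8.10 × 0.22 / 0.0001756 = 10146 d
  layer 3 (karst limestone): t_3 = 2.23 × 0.14 / 0.0001756 = 1777 d
Total t = Σ t_i = 13078 days = 35.80 years.

35.8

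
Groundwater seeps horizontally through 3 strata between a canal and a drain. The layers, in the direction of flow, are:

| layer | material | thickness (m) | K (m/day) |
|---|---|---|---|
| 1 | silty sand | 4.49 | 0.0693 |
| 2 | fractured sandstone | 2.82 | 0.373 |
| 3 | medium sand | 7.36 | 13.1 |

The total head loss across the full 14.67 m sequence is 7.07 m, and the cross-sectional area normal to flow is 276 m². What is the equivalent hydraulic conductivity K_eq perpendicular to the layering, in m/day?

0.201

Flow is perpendicular to layering, so the layers act in series and the equivalent K is the thickness-weighted harmonic mean.
Total thickness L = 4.49 + 2.82 + 7.36 = 14.67 m.
Σ(b_i/K_i) = 4.49/0.0693 + 2.82/0.373 + 7.36/13.1 = 72.91 d.
K_eq = L / Σ(b_i/K_i) = 14.67 / 72.91 = 0.2012 m/day.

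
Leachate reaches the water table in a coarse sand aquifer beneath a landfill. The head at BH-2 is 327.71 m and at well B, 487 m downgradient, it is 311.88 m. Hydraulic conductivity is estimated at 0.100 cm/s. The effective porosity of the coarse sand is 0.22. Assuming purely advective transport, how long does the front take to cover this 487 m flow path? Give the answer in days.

Convert K: 0.100 cm/s × 864 = 86.40 m/day.
Hydraulic gradient i = (327.71 − 311.88) / 487 = 15.83 / 487 = 0.03251.
Darcy flux q = K · i = 86.40 × 0.03251 = 2.808 m/day.
Seepage velocity v = q / n_e = 2.808 / 0.22 = 12.77 m/day.
Travel time t = L / v = 487 / 12.77 = 38.15 days.

38.1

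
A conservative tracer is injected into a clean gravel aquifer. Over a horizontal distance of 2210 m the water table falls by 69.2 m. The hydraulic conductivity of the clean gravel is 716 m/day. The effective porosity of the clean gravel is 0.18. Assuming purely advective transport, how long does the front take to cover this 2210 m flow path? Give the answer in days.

Hydraulic gradient i = Δh / L = 69.2 / 2210 = 0.03131.
Darcy flux q = K · i = 716.0 × 0.03131 = 22.42 m/day.
Seepage velocity v = q / n_e = 22.42 / 0.18 = 124.6 m/day.
Travel time t = L / v = 2210 / 124.6 = 17.74 days.

17.7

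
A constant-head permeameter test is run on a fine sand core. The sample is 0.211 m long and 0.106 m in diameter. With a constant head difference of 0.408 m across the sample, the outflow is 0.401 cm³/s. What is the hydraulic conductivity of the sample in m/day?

2.03

Cross-sectional area A = π·(d/2)² = π × (0.106/2)² = 0.008825 m².
Convert discharge: 0.401 cm³/s = 4.010e-07 m³/s.
Darcy's law rearranged: K = Q·L / (A·Δh) = 4.010e-07 × 0.211 / (0.008825 × 0.408) = 2.350e-05 m/s = 2.030 m/day.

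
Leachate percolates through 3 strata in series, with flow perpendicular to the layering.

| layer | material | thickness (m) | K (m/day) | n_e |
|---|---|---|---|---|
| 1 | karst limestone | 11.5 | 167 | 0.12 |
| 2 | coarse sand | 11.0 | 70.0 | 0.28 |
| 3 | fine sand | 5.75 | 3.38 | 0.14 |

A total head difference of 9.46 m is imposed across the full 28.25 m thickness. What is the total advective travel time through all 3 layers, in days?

1.07

With flow normal to the layers, continuity requires the same specific discharge q through every layer.
Σ(b_i/K_i) = 11.5/167 + 11.0/70.0 + 5.75/3.38 = 1.927 d.
q = Δh / Σ(b_i/K_i) = 9.46 / 1.927 = 4.909 m/day.
In each layer the seepage velocity is v_i = q/n_i, so the layer transit time is t_i = b_i·n_i / q:
  layer 1 (karst limestone): t_1 = 11.5 × 0.12 / 4.909 = 0.2811 d
  layer 2 (coarse sand): t_2 = 11.0 × 0.28 / 4.909 = 0.6275 d
  layer 3 (fine sand): t_3 = 5.75 × 0.14 / 4.909 = 0.1640 d
Total t = Σ t_i = 1.073 days.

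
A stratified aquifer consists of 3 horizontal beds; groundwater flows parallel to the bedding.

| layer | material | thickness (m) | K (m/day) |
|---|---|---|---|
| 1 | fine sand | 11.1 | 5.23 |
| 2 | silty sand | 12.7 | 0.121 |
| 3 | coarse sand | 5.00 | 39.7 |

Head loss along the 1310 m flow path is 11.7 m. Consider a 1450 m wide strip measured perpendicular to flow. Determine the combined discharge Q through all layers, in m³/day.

3340

Flow is parallel to layering, so each bed carries its own Darcy discharge and the transmissivities add.
Σ(K_i·b_i) = 5.23×11.1 + 0.121×12.7 + 39.7×5.00 = 258.1 m²/day.
Hydraulic gradient i = Δh / L = 11.7 / 1310 = 0.008931.
Q = Σ(K_i·b_i) · W · i = 258.1 × 1450 × 0.008931 = 3342 m³/day.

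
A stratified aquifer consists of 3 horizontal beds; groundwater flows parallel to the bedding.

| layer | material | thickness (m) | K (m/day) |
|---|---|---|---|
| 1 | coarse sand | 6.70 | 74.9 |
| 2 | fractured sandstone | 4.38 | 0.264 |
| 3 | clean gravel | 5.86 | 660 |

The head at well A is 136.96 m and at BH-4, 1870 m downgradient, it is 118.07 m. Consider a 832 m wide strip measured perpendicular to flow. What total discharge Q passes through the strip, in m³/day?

Flow is parallel to layering, so each bed carries its own Darcy discharge and the transmissivities add.
Σ(K_i·b_i) = 74.9×6.70 + 0.264×4.38 + 660×5.86 = 4371 m²/day.
Hydraulic gradient i = (136.96 − 118.07) / 1870 = 18.89 / 1870 = 0.01010.
Q = Σ(K_i·b_i) · W · i = 4371 × 832 × 0.01010 = 36733 m³/day.

36700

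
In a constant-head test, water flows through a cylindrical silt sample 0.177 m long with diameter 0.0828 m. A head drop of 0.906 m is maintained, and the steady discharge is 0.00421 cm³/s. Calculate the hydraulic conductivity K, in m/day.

0.0132

Cross-sectional area A = π·(d/2)² = π × (0.0828/2)² = 0.005385 m².
Convert discharge: 0.00421 cm³/s = 4.210e-09 m³/s.
Darcy's law rearranged: K = Q·L / (A·Δh) = 4.210e-09 × 0.177 / (0.005385 × 0.906) = 1.527e-07 m/s = 0.01320 m/day.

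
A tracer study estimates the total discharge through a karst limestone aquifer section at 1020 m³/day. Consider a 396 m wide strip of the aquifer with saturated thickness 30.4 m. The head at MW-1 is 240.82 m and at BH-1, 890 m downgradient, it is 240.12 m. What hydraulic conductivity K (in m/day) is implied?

108

Cross-sectional area A = 396 × 30.4 = 12038 m².
Hydraulic gradient i = (240.82 − 240.12) / 890 = 0.7 / 890 = 0.0007865.
From Q = K·A·i, K = Q / (A·i) = 1020 / (12038 × 0.0007865) = 107.7 m/day.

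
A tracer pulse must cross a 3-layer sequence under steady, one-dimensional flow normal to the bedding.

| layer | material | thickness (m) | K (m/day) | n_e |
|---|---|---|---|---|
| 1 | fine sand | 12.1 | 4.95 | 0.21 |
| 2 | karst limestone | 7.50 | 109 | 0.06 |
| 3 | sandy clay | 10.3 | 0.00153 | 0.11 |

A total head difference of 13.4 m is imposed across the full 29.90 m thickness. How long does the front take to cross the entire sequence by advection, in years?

With flow normal to the layers, continuity requires the same specific discharge q through every layer.
Σ(b_i/K_i) = 12.1/4.95 + 7.50/109 + 10.3/0.00153 = 6735 d.
q = Δh / Σ(b_i/K_i) = 13.4 / 6735 = 0.001990 m/day.
In each layer the seepage velocity is v_i = q/n_i, so the layer transit time is t_i = b_i·n_i / q:
  layer 1 (fine sand): t_1 = 12.1 × 0.21 / 0.001990 = 1277 d
  layer 2 (karst limestone): t_2 = 7.50 × 0.06 / 0.001990 = 226.2 d
  layer 3 (sandy clay): t_3 = 10.3 × 0.11 / 0.001990 = 569.4 d
Total t = Σ t_i = 2073 days = 5.675 years.

5.67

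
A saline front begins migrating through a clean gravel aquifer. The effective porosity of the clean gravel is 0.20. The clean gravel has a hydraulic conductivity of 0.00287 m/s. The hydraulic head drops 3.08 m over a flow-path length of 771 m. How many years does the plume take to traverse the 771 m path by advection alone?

Convert K: 0.00287 m/s × 86400 = 248.0 m/day.
Hydraulic gradient i = Δh / L = 3.08 / 771 = 0.003995.
Darcy flux q = K · i = 248.0 × 0.003995 = 0.9906 m/day.
Seepage velocity v = q / n_e = 0.9906 / 0.20 = 4.953 m/day.
Travel time t = L / v = 771 / 4.953 = 155.7 days = 0.4262 years.

0.426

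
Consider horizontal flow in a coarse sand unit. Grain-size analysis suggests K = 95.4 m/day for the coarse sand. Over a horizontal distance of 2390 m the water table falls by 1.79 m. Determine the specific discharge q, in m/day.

0.0715

Hydraulic gradient i = Δh / L = 1.79 / 2390 = 0.0007490.
Specific discharge q = K · i = 95.40 × 0.0007490 = 0.07145 m/day.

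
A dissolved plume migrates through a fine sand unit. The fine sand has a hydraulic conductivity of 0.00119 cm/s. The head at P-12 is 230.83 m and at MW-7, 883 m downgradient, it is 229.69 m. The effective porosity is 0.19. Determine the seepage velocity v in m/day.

0.00699

Convert K: 0.00119 cm/s × 864 = 1.028 m/day.
Hydraulic gradient i = (230.83 − 229.69) / 883 = 1.14 / 883 = 0.001291.
Darcy flux q = K · i = 1.028 × 0.001291 = 0.001327 m/day.
Seepage velocity v = q / n_e = 0.001327 / 0.19 = 0.006986 m/day.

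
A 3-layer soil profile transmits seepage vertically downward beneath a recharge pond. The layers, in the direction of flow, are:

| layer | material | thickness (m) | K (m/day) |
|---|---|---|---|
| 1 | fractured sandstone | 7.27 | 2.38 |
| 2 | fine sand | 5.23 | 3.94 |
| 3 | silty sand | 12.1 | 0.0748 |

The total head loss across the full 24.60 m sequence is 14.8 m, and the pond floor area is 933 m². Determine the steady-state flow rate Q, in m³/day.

Flow is perpendicular to layering, so the layers act in series and the equivalent K is the thickness-weighted harmonic mean.
Total thickness L = 7.27 + 5.23 + 12.1 = 24.60 m.
Σ(b_i/K_i) = 7.27/2.38 + 5.23/3.94 + 12.1/0.0748 = 166.1 d.
K_eq = L / Σ(b_i/K_i) = 24.60 / 166.1 = 0.1481 m/day.
Q = K_eq · A · (Δh/L) = 0.1481 × 933 × (14.8/24.60) = 83.11 m³/day.

83.1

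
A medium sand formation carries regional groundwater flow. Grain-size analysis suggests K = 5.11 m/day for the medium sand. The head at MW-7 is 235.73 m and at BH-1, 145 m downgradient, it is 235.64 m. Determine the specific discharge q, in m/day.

Hydraulic gradient i = (235.73 − 235.64) / 145 = 0.09 / 145 = 0.0006207.
Specific discharge q = K · i = 5.110 × 0.0006207 = 0.003172 m/day.

0.00317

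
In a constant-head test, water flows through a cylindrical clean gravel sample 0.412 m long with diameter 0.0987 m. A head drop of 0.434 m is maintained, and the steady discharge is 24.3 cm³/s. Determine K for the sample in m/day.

260

Cross-sectional area A = π·(d/2)² = π × (0.0987/2)² = 0.007651 m².
Convert discharge: 24.3 cm³/s = 2.430e-05 m³/s.
Darcy's law rearranged: K = Q·L / (A·Δh) = 2.430e-05 × 0.412 / (0.007651 × 0.434) = 0.003015 m/s = 260.5 m/day.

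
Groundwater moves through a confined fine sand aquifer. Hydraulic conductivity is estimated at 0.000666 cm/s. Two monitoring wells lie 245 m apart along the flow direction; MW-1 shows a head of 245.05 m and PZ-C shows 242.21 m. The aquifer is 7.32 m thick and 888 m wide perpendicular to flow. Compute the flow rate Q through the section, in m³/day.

Convert K: 0.000666 cm/s × 864 = 0.5754 m/day.
Cross-sectional area A = 888 × 7.32 = 6500 m².
Hydraulic gradient i = (245.05 − 242.21) / 245 = 2.84 / 245 = 0.01159.
Darcy's law: Q = K · A · i = 0.5754 × 6500 × 0.01159 = 43.36 m³/day.

43.4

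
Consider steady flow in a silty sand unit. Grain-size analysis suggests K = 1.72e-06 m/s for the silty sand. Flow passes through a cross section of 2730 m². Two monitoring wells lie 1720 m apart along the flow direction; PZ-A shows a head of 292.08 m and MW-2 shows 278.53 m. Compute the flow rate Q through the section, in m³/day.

3.20

Convert K: 1.72e-06 m/s × 86400 = 0.1486 m/day.
Hydraulic gradient i = (292.08 − 278.53) / 1720 = 13.55 / 1720 = 0.007878.
Darcy's law: Q = K · A · i = 0.1486 × 2730 × 0.007878 = 3.196 m³/day.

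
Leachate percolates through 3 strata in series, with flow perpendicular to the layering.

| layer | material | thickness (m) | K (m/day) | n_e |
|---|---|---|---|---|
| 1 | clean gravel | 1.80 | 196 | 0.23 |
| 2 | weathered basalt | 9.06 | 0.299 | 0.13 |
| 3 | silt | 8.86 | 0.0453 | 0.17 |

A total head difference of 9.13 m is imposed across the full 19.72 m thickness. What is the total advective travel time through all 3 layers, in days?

With flow normal to the layers, continuity requires the same specific discharge q through every layer.
Σ(b_i/K_i) = 1.80/196 + 9.06/0.299 + 8.86/0.0453 = 225.9 d.
q = Δh / Σ(b_i/K_i) = 9.13 / 225.9 = 0.04042 m/day.
In each layer the seepage velocity is v_i = q/n_i, so the layer transit time is t_i = b_i·n_i / q:
  layer 1 (clean gravel): t_1 = 1.80 × 0.23 / 0.04042 = 10.24 d
  layer 2 (weathered basalt): t_2 = 9.06 × 0.13 / 0.04042 = 29.14 d
  layer 3 (silt): t_3 = 8.86 × 0.17 / 0.04042 = 37.27 d
Total t = Σ t_i = 76.65 days.

76.7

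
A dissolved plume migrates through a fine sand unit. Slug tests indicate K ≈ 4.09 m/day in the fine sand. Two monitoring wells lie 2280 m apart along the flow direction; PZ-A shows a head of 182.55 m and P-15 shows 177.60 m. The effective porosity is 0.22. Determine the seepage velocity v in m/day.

0.0404

Hydraulic gradient i = (182.55 − 177.60) / 2280 = 4.95 / 2280 = 0.002171.
Darcy flux q = K · i = 4.090 × 0.002171 = 0.008880 m/day.
Seepage velocity v = q / n_e = 0.008880 / 0.22 = 0.04036 m/day.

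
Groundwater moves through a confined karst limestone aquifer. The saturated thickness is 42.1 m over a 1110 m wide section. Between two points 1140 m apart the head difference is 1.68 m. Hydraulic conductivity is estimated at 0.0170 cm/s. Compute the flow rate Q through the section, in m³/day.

Convert K: 0.0170 cm/s × 864 = 14.69 m/day.
Cross-sectional area A = 1110 × 42.1 = 46731 m².
Hydraulic gradient i = Δh / L = 1.68 / 1140 = 0.001474.
Darcy's law: Q = K · A · i = 14.69 × 46731 × 0.001474 = 1012 m³/day.

1010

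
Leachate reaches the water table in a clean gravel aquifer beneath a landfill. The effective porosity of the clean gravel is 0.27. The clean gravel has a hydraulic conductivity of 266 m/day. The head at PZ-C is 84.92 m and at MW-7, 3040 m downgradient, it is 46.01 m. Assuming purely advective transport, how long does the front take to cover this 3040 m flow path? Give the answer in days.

Hydraulic gradient i = (84.92 − 46.01) / 3040 = 38.91 / 3040 = 0.01280.
Darcy flux q = K · i = 266.0 × 0.01280 = 3.405 m/day.
Seepage velocity v = q / n_e = 3.405 / 0.27 = 12.61 m/day.
Travel time t = L / v = 3040 / 12.61 = 241.1 days.

241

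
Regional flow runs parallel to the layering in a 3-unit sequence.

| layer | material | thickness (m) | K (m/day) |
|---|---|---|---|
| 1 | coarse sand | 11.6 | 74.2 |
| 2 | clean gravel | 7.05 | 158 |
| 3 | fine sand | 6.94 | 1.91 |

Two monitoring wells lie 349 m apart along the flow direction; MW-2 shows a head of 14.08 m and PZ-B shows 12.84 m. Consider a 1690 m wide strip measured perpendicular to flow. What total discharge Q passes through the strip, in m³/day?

11900

Flow is parallel to layering, so each bed carries its own Darcy discharge and the transmissivities add.
Σ(K_i·b_i) = 74.2×11.6 + 158×7.05 + 1.91×6.94 = 1988 m²/day.
Hydraulic gradient i = (14.08 − 12.84) / 349 = 1.24 / 349 = 0.003553.
Q = Σ(K_i·b_i) · W · i = 1988 × 1690 × 0.003553 = 11936 m³/day.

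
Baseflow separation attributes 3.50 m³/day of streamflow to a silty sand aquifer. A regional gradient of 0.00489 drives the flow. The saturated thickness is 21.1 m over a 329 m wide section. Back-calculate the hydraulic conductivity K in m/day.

Cross-sectional area A = 329 × 21.1 = 6942 m².
Hydraulic gradient i = 0.00489.
From Q = K·A·i, K = Q / (A·i) = 3.50 / (6942 × 0.004890) = 0.1031 m/day.

0.103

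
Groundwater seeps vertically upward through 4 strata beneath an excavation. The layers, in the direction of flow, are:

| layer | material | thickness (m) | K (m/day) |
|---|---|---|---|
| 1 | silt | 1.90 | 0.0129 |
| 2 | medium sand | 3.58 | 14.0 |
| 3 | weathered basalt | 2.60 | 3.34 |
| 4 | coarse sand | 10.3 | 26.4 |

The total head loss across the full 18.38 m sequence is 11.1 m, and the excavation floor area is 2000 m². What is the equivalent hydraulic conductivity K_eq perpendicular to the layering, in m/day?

Flow is perpendicular to layering, so the layers act in series and the equivalent K is the thickness-weighted harmonic mean.
Total thickness L = 1.90 + 3.58 + 2.60 + 10.3 = 18.38 m.
Σ(b_i/K_i) = 1.90/0.0129 + 3.58/14.0 + 2.60/3.34 + 10.3/26.4 = 148.7 d.
K_eq = L / Σ(b_i/K_i) = 18.38 / 148.7 = 0.1236 m/day.

0.124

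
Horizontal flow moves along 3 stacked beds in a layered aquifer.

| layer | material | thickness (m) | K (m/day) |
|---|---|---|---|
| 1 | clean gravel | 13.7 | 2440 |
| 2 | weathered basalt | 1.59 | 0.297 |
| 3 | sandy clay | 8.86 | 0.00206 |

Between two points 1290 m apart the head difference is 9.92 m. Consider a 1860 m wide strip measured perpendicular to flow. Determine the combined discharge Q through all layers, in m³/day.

478000

Flow is parallel to layering, so each bed carries its own Darcy discharge and the transmissivities add.
Σ(K_i·b_i) = 2440×13.7 + 0.297×1.59 + 0.00206×8.86 = 33428 m²/day.
Hydraulic gradient i = Δh / L = 9.92 / 1290 = 0.007690.
Q = Σ(K_i·b_i) · W · i = 33428 × 1860 × 0.007690 = 4.781e+05 m³/day.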